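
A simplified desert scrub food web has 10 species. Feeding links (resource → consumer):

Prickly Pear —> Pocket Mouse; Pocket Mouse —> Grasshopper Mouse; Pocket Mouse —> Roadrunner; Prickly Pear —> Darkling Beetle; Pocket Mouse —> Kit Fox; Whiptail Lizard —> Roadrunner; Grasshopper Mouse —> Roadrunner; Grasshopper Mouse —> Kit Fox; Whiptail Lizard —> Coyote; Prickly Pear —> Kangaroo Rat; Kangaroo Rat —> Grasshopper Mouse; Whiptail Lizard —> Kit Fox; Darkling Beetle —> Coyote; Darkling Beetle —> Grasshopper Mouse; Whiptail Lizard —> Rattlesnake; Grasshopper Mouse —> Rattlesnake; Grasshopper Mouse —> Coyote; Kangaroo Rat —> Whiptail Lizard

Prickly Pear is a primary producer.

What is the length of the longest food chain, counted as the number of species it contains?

4 species

One longest chain: Prickly Pear → Kangaroo Rat → Grasshopper Mouse → Rattlesnake.
It has 4 species and 3 links.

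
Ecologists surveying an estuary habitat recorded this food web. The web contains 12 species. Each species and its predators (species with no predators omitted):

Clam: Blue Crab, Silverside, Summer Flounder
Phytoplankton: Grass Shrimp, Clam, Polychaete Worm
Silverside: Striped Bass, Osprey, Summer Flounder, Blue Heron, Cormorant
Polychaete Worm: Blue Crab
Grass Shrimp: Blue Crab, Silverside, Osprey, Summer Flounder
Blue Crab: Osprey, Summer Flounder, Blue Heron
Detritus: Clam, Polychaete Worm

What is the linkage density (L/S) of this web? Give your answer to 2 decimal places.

There are L = 21 links among S = 12 species.
L/S = 21/12 = 1.7500 ≈ 1.75.

L/S = 1.75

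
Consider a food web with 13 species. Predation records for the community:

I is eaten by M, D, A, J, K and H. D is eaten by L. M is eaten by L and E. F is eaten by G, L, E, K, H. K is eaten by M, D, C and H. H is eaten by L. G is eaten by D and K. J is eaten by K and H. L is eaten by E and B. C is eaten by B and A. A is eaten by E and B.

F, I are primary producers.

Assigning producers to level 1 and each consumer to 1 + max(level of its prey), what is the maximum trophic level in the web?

6

Producers (level 1): F, I.
I → J → K → C → A → E gives E level 6.
No species has a prey at level 6, so no species reaches level 7.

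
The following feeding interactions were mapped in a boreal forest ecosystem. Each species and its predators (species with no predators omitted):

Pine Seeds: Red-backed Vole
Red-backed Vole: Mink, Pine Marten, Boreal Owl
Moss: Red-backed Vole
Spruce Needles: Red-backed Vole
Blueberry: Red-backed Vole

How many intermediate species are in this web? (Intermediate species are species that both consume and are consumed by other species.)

Intermediate species (has both prey and predators): Red-backed Vole.
Count: 1.

1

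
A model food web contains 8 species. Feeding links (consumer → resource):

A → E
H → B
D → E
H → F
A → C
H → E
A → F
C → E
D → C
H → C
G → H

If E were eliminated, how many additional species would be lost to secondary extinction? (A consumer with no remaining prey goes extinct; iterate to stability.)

2

Remove E.
Round 1: C (all prey gone) → extinct.
Round 2: D (all prey gone) → extinct.
No further losses. Total secondary extinctions: 2.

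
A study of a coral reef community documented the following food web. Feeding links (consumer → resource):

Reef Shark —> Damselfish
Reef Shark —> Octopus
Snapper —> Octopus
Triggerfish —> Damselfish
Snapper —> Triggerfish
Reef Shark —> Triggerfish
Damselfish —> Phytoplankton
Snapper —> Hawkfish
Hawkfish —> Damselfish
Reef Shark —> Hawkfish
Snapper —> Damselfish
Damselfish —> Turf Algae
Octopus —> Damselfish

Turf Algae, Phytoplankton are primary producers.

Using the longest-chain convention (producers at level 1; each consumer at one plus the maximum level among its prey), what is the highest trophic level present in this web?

Producers (level 1): Turf Algae, Phytoplankton.
Turf Algae → Damselfish → Triggerfish → Snapper gives Snapper level 4.
No species has a prey at level 4, so no species reaches level 5.

4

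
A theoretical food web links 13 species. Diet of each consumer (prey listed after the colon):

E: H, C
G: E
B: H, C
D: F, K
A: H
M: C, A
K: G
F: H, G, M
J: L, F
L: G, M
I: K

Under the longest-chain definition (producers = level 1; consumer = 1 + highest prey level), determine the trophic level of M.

Trophic level 3

H is a producer → level 1.
A eats H → level 2.
M eats A (level 2); other prey at levels: C 1 → level 3.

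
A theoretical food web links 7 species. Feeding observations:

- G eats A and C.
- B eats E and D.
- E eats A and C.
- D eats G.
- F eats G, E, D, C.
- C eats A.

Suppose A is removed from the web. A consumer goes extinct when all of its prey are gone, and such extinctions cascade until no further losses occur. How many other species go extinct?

Remove A.
Round 1: C (all prey gone) → extinct.
Round 2: E (all prey gone), G (all prey gone) → extinct.
Round 3: D (all prey gone) → extinct.
Round 4: F (all prey gone), B (all prey gone) → extinct.
No further losses. Total secondary extinctions: 6.

6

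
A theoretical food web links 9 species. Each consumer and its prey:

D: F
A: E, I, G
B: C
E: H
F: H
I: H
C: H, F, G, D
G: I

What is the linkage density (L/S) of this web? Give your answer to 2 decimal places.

There are L = 13 links among S = 9 species.
L/S = 13/9 = 1.4444 ≈ 1.44.

L/S = 1.44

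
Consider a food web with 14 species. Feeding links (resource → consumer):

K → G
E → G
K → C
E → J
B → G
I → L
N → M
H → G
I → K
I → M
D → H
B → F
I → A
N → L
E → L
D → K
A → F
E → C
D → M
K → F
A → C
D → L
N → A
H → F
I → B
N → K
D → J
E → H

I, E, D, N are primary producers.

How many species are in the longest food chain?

3 species

One longest chain: I → K → C.
It has 3 species and 2 links.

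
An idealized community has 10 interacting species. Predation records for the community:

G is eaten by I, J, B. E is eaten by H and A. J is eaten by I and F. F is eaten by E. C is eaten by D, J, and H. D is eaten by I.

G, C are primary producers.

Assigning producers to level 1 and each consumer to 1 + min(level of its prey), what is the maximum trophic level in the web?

5

Producers (level 1): G, C.
Following each consumer down to its lowest-level prey: G → J → F → E → A (levels 1 through 5).
All prey of A (E 4) are at level 4 or above, so A is at level 1 + 4 = 5.
Every consumer has at least one prey at level 4 or below, so none exceeds level 5.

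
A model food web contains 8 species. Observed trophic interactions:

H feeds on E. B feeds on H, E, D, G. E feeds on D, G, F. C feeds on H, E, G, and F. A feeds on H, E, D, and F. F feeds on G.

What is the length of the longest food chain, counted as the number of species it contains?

One longest chain: G → F → E → H → C.
It has 5 species and 4 links.

5 species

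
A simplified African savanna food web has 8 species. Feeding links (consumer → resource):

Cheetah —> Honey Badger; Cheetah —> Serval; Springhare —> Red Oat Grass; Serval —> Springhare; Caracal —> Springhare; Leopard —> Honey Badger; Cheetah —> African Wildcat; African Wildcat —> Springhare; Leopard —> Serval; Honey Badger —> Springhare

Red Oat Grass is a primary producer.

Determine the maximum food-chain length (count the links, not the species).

3 links

One longest chain: Red Oat Grass → Springhare → Serval → Leopard.
It has 4 species and 3 links.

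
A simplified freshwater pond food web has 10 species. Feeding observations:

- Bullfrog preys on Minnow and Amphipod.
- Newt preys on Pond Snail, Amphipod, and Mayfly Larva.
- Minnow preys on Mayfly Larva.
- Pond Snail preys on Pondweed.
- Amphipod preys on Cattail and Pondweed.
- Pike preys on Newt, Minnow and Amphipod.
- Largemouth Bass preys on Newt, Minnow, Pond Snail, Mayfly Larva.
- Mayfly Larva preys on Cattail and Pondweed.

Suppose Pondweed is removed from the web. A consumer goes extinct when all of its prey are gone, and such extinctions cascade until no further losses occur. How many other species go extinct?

1

Remove Pondweed.
Round 1: Pond Snail (all prey gone) → extinct.
No further losses. Total secondary extinctions: 1.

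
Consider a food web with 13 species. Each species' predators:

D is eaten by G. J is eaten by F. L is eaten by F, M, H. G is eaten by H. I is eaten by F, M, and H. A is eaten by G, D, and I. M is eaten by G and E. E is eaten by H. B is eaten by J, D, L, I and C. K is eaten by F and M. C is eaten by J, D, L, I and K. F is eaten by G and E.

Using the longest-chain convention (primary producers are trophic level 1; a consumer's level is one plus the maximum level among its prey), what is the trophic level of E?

Trophic level 5

B is a producer → level 1.
C eats B → level 2.
I eats C (level 2); other prey at levels: A 1, B 1 → level 3.
F eats I (level 3); other prey at levels: K 3, J 3, L 3 → level 4.
E eats F (level 4); other prey at levels: M 4 → level 5.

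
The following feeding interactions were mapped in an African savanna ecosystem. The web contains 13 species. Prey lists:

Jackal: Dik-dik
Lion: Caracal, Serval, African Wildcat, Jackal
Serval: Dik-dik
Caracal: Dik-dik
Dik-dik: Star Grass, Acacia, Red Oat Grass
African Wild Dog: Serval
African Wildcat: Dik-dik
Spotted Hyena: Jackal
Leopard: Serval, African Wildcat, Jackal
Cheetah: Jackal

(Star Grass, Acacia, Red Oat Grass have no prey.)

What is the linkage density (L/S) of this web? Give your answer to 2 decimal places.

There are L = 17 links among S = 13 species.
L/S = 17/13 = 1.3077 ≈ 1.31.

L/S = 1.31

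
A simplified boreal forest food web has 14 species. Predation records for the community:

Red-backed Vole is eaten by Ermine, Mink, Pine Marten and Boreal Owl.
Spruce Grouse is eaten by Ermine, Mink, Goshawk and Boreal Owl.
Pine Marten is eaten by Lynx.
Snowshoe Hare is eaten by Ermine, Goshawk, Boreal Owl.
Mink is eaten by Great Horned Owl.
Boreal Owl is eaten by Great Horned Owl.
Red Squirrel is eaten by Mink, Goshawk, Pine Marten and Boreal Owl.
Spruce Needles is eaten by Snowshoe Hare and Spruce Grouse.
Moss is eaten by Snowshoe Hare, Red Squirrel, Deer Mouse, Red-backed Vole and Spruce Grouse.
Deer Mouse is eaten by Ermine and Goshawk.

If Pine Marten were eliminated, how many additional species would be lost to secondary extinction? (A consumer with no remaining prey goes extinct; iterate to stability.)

1

Remove Pine Marten.
Round 1: Lynx (all prey gone) → extinct.
No further losses. Total secondary extinctions: 1.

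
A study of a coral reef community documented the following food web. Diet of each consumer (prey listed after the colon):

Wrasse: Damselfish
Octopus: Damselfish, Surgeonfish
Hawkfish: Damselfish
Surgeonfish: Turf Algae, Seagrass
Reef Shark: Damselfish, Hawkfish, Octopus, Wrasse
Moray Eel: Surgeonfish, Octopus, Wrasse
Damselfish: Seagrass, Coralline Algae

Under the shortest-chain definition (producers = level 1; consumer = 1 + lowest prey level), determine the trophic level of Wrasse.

Seagrass is a producer → level 1.
Damselfish eats Seagrass → level 2.
Wrasse eats Damselfish → level 3.
No prey of Wrasse is below level 2, so 3 is the minimum.

Trophic level 3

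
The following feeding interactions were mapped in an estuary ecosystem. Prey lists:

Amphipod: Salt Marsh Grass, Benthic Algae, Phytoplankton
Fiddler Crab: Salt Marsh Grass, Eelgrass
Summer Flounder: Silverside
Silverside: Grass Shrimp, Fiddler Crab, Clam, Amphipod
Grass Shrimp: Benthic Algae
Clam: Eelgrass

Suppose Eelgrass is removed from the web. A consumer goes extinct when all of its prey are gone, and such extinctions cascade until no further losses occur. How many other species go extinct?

1

Remove Eelgrass.
Round 1: Clam (all prey gone) → extinct.
No further losses. Total secondary extinctions: 1.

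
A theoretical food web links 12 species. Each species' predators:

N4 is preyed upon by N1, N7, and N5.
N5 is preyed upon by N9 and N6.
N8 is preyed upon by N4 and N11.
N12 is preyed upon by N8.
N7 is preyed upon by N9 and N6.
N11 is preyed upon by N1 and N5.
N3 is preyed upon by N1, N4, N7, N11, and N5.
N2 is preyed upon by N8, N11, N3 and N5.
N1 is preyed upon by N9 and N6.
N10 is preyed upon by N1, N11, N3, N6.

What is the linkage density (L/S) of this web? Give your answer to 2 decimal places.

L/S = 2.25

There are L = 27 links among S = 12 species.
L/S = 27/12 = 2.2500 ≈ 2.25.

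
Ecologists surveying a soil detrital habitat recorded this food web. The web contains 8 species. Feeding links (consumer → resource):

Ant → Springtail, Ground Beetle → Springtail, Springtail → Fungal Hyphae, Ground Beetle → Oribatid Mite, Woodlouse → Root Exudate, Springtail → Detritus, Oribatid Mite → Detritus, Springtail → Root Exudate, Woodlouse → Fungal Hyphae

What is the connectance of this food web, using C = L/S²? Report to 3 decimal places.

The web has S = 8 species and L = 9 feeding links.
C = L / S² = 9 / 64 = 0.1406 ≈ 0.141.

C = 0.141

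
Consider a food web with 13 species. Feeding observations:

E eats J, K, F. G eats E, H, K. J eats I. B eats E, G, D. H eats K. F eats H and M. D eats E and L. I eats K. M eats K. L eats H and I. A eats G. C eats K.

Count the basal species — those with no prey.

1

Basal species (no prey listed): K.
Count: 1.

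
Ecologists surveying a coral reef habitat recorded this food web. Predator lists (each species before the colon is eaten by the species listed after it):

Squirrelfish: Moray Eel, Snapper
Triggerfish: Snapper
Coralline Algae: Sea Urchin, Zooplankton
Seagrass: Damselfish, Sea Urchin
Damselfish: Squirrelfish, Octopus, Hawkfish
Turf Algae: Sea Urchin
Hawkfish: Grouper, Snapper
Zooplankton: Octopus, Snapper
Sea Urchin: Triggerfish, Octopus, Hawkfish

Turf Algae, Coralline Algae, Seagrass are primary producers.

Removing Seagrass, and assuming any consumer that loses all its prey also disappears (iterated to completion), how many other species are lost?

Remove Seagrass.
Round 1: Damselfish (all prey gone) → extinct.
Round 2: Squirrelfish (all prey gone) → extinct.
Round 3: Moray Eel (all prey gone) → extinct.
No further losses. Total secondary extinctions: 3.

3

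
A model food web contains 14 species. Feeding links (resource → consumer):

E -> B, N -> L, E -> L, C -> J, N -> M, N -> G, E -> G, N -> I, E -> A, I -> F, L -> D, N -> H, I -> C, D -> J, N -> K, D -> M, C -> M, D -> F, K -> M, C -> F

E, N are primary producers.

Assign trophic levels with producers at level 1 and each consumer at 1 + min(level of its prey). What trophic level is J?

E is a producer → level 1.
L eats E → level 2.
D eats L → level 3.
J eats D → level 4.
No prey of J is below level 3, so 4 is the minimum.

Trophic level 4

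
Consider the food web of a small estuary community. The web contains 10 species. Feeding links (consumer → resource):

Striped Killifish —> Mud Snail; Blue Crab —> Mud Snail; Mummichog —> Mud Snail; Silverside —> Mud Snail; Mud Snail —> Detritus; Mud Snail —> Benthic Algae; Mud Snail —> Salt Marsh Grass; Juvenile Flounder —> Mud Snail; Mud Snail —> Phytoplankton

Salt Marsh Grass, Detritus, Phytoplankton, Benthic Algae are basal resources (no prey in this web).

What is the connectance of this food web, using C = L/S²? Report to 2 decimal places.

C = 0.09

The web has S = 10 species and L = 9 feeding links.
C = L / S² = 9 / 100 = 0.0900 ≈ 0.09.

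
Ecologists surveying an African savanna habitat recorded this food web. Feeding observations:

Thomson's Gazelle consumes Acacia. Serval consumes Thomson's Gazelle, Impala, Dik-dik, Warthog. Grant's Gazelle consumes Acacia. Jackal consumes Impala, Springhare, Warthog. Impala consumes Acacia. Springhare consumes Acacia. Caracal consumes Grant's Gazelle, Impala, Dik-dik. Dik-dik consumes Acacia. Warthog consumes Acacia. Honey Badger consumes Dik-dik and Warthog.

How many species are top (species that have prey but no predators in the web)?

Top species (has prey, but nothing eats it): Caracal, Serval, Honey Badger, Jackal.
Count: 4.

4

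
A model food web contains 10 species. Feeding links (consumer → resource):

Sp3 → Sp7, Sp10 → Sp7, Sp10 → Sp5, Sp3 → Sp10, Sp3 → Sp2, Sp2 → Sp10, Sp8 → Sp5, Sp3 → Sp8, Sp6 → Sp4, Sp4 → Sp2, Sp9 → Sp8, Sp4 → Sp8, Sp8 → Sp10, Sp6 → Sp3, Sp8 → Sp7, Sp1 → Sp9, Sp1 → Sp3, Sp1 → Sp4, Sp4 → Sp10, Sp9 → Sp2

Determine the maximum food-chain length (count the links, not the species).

4 links

One longest chain: Sp7 → Sp10 → Sp8 → Sp4 → Sp6.
It has 5 species and 4 links.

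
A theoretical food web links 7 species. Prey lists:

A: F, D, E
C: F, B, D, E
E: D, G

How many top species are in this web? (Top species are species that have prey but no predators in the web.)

2

Top species (has prey, but nothing eats it): A, C.
Count: 2.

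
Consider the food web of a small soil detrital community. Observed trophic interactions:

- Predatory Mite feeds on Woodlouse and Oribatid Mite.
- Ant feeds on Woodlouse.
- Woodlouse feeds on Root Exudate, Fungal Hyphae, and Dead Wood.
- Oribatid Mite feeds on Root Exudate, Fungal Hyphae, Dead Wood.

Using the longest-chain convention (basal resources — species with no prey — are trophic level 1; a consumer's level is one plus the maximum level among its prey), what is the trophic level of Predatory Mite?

Root Exudate has no prey (basal) → level 1.
Oribatid Mite eats Root Exudate (level 1); other prey at levels: Fungal Hyphae 1, Dead Wood 1 → level 2.
Predatory Mite eats Oribatid Mite (level 2); other prey at levels: Woodlouse 2 → level 3.

Trophic level 3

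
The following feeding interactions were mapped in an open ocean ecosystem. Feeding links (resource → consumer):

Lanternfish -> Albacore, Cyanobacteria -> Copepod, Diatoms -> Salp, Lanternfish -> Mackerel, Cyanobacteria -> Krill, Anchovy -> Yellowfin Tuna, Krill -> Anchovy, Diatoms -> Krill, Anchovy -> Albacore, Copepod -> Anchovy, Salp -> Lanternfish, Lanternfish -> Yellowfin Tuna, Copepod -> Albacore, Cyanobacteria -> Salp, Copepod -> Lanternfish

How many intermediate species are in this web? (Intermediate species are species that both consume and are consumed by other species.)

Intermediate species (has both prey and predators): Copepod, Salp, Krill, Anchovy, Lanternfish.
Count: 5.

5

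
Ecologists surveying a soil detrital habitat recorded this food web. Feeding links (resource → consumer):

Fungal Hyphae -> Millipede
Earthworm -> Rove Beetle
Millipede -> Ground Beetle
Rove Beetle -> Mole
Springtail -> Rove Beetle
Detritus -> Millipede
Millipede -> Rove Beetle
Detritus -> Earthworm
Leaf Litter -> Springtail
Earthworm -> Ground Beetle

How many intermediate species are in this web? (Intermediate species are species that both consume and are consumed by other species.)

Intermediate species (has both prey and predators): Earthworm, Springtail, Millipede, Rove Beetle.
Count: 4.

4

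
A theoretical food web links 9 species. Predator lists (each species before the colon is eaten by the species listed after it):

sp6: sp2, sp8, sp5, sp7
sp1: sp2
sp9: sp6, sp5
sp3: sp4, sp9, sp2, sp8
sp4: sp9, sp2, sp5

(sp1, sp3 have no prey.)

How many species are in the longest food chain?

One longest chain: sp3 → sp4 → sp9 → sp6 → sp2.
It has 5 species and 4 links.

5 species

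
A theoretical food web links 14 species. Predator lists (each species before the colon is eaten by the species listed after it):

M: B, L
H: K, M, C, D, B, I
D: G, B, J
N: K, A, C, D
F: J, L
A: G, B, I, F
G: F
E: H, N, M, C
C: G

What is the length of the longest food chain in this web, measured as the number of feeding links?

5 links

One longest chain: E → N → A → G → F → J.
It has 6 species and 5 links.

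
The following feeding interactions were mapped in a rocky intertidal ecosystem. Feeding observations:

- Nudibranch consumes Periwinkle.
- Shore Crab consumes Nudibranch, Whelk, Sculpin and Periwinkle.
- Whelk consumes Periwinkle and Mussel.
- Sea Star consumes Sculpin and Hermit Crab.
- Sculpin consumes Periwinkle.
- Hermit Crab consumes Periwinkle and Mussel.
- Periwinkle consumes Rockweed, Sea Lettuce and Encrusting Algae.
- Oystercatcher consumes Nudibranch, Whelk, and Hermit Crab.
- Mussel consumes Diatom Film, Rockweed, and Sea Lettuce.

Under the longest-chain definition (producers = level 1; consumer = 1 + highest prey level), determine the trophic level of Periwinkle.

Rockweed is a producer → level 1.
Periwinkle eats Rockweed (level 1); other prey at levels: Encrusting Algae 1, Sea Lettuce 1 → level 2.

Trophic level 2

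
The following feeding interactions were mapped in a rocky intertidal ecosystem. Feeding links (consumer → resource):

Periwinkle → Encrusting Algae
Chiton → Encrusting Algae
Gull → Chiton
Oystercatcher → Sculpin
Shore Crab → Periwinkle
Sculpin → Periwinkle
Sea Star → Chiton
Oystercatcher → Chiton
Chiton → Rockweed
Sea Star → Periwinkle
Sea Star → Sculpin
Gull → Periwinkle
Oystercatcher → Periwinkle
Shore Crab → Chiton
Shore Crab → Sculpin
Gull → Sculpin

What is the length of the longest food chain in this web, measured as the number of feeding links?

3 links

One longest chain: Encrusting Algae → Periwinkle → Sculpin → Shore Crab.
It has 4 species and 3 links.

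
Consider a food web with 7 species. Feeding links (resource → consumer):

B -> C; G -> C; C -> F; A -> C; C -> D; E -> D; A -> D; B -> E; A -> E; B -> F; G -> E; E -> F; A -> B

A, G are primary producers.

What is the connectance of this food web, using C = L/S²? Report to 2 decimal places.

C = 0.27

The web has S = 7 species and L = 13 feeding links.
C = L / S² = 13 / 49 = 0.2653 ≈ 0.27.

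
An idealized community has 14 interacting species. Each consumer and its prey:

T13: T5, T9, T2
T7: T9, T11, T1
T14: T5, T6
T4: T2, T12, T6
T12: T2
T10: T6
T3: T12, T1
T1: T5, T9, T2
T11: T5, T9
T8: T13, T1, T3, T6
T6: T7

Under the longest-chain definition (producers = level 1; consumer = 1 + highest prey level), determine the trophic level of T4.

T5 is a producer → level 1.
T11 eats T5 (level 1); other prey at levels: T9 1 → level 2.
T7 eats T11 (level 2); other prey at levels: T9 1, T1 2 → level 3.
T6 eats T7 → level 4.
T4 eats T6 (level 4); other prey at levels: T2 1, T12 2 → level 5.

Trophic level 5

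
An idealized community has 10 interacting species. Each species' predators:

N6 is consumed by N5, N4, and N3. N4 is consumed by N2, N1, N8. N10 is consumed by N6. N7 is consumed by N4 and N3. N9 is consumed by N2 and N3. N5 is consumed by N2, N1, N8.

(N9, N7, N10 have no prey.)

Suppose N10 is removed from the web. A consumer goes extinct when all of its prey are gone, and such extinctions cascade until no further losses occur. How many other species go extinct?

Remove N10.
Round 1: N6 (all prey gone) → extinct.
Round 2: N5 (all prey gone) → extinct.
No further losses. Total secondary extinctions: 2.

2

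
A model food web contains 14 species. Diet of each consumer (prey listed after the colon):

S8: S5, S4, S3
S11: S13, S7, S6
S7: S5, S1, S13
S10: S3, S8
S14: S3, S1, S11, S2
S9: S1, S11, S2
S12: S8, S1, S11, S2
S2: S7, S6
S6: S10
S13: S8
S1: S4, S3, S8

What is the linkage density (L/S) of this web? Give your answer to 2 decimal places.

L/S = 2.07

There are L = 29 links among S = 14 species.
L/S = 29/14 = 2.0714 ≈ 2.07.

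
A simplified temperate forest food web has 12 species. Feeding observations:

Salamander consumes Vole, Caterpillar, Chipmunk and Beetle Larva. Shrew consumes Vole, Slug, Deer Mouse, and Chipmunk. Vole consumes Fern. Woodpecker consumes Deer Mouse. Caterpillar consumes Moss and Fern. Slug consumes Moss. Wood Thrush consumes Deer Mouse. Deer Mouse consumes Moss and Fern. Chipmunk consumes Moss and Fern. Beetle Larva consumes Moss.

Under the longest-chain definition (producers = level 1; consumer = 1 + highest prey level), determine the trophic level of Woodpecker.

Trophic level 3

Moss is a producer → level 1.
Deer Mouse eats Moss (level 1); other prey at levels: Fern 1 → level 2.
Woodpecker eats Deer Mouse → level 3.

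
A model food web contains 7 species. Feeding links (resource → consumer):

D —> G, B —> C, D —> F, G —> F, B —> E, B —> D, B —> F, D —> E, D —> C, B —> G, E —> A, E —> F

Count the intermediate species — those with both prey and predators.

3

Intermediate species (has both prey and predators): D, E, G.
Count: 3.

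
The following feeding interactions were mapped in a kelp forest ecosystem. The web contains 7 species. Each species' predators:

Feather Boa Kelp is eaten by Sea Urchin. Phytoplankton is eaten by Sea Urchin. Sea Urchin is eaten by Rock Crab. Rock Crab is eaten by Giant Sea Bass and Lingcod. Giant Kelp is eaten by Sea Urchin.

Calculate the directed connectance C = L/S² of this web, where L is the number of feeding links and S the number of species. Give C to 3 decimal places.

The web has S = 7 species and L = 6 feeding links.
C = L / S² = 6 / 49 = 0.1224 ≈ 0.122.

C = 0.122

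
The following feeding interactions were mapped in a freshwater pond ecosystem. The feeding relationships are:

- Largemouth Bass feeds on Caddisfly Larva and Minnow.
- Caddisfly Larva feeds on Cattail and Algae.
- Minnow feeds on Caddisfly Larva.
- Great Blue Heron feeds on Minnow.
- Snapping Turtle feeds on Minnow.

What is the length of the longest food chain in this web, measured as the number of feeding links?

3 links

One longest chain: Cattail → Caddisfly Larva → Minnow → Snapping Turtle.
It has 4 species and 3 links.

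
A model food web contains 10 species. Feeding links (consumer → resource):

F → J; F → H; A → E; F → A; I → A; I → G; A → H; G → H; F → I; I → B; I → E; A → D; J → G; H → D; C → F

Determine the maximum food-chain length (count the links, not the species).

5 links

One longest chain: D → H → G → J → F → C.
It has 6 species and 5 links.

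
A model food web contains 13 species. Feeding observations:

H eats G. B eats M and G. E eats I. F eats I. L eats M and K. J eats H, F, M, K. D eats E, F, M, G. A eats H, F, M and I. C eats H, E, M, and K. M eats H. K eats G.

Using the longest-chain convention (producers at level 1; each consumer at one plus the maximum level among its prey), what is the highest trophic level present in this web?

4

Producers (level 1): I, G.
G → H → M → L gives L level 4.
No species has a prey at level 4, so no species reaches level 5.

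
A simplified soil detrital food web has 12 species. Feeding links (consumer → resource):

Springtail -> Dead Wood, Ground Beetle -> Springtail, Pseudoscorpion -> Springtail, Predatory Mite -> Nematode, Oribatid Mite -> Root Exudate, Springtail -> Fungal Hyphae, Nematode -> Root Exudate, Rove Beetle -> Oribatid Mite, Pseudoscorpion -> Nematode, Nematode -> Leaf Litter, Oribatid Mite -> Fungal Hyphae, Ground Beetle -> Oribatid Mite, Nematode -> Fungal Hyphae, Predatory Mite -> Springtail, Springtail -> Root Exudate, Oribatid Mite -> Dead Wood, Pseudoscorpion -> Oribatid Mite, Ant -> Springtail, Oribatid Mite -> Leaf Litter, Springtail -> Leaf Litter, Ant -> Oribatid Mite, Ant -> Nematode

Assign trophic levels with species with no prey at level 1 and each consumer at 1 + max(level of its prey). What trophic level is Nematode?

Leaf Litter has no prey (basal) → level 1.
Nematode eats Leaf Litter (level 1); other prey at levels: Fungal Hyphae 1, Root Exudate 1 → level 2.

Trophic level 2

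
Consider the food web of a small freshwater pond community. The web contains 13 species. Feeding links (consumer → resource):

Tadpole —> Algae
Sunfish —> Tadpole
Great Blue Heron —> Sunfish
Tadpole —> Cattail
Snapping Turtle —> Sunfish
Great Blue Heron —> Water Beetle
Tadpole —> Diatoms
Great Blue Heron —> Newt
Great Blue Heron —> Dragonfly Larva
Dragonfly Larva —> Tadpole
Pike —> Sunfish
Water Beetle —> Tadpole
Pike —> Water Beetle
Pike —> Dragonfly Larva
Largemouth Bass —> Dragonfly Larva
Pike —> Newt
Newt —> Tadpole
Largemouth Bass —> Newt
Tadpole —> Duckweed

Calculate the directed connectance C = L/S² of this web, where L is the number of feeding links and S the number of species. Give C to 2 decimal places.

C = 0.11

The web has S = 13 species and L = 19 feeding links.
C = L / S² = 19 / 169 = 0.1124 ≈ 0.11.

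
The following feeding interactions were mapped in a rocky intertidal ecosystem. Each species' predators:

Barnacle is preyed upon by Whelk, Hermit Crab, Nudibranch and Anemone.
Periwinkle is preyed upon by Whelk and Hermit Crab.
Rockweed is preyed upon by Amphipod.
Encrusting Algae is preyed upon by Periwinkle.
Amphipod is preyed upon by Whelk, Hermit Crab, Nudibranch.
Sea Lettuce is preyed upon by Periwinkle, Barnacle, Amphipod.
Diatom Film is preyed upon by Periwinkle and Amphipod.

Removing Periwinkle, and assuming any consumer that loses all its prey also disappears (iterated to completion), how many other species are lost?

0

Remove Periwinkle.
Every predator of it retains at least one other prey: Hermit Crab still has Amphipod, Barnacle; Whelk still has Amphipod, Barnacle.
No consumer loses all prey, so no secondary extinctions occur.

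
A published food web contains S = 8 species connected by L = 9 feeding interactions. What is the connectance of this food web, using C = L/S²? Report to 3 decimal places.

The web has S = 8 species and L = 9 feeding links.
C = L / S² = 9 / 64 = 0.1406 ≈ 0.141.

C = 0.141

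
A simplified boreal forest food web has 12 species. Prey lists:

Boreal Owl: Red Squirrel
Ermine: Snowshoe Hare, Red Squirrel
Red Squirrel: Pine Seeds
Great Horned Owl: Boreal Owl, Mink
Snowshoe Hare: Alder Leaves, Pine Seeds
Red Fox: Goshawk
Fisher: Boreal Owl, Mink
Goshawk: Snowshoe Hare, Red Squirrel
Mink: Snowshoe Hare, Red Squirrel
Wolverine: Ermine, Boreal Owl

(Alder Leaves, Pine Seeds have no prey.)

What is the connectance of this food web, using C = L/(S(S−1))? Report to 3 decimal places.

C = 0.129

The web has S = 12 species and L = 17 feeding links.
C = L / (S(S−1)) = 17 / 132 = 0.1288 ≈ 0.129.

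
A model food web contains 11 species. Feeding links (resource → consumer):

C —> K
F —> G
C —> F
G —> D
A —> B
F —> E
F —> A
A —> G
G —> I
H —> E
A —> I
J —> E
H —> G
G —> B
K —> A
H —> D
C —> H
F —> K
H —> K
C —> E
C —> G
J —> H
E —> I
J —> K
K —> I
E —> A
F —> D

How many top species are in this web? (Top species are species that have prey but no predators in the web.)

3

Top species (has prey, but nothing eats it): I, B, D.
Count: 3.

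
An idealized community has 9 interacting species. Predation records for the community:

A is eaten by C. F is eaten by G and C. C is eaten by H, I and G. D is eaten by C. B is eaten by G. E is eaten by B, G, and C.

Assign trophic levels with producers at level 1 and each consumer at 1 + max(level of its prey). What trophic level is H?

D is a producer → level 1.
C eats D (level 1); other prey at levels: A 1, E 1, F 1 → level 2.
H eats C → level 3.

Trophic level 3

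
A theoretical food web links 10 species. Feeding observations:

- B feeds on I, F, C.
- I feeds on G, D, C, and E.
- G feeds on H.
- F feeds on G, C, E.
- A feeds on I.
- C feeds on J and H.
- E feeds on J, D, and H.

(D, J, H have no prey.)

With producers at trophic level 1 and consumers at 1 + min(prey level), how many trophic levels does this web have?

Producers (level 1): D, J, H.
Following each consumer down to its lowest-level prey: D → E → F (levels 1 through 3).
All prey of F (E 2, G 2, C 2) are at level 2 or above, so F is at level 1 + 2 = 3.
Every consumer has at least one prey at level 2 or below, so none exceeds level 3.

3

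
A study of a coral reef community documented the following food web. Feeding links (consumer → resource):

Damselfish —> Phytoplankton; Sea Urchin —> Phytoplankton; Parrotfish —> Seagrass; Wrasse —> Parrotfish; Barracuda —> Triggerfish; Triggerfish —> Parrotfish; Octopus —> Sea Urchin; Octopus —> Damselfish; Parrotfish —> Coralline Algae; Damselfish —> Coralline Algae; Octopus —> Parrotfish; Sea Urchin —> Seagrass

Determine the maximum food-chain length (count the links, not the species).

3 links

One longest chain: Coralline Algae → Parrotfish → Triggerfish → Barracuda.
It has 4 species and 3 links.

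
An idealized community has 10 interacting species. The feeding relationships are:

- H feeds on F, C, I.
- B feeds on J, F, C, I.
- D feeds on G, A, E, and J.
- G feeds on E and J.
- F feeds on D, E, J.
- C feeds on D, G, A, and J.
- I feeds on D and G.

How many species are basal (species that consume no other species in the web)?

Basal species (no prey listed): E, J, A.
Count: 3.

3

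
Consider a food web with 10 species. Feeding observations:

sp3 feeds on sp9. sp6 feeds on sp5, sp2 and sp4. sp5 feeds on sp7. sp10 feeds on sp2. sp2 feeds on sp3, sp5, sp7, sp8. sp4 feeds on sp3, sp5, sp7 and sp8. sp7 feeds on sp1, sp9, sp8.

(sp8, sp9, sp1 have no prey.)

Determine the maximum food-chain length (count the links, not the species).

One longest chain: sp8 → sp7 → sp5 → sp2 → sp10.
It has 5 species and 4 links.

4 links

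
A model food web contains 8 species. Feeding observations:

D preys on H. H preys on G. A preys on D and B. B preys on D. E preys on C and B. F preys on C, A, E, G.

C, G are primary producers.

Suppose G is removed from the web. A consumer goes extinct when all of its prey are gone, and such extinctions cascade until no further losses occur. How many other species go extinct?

4

Remove G.
Round 1: H (all prey gone) → extinct.
Round 2: D (all prey gone) → extinct.
Round 3: B (all prey gone) → extinct.
Round 4: A (all prey gone) → extinct.
No further losses. Total secondary extinctions: 4.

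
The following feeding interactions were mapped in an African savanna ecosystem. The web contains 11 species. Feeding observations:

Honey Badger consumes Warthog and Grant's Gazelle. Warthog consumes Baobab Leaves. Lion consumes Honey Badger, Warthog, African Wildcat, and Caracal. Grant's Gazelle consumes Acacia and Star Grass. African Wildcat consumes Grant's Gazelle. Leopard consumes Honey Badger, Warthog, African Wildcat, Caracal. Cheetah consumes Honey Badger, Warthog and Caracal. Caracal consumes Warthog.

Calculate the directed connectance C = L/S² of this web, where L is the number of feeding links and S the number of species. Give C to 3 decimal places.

The web has S = 11 species and L = 18 feeding links.
C = L / S² = 18 / 121 = 0.1488 ≈ 0.149.

C = 0.149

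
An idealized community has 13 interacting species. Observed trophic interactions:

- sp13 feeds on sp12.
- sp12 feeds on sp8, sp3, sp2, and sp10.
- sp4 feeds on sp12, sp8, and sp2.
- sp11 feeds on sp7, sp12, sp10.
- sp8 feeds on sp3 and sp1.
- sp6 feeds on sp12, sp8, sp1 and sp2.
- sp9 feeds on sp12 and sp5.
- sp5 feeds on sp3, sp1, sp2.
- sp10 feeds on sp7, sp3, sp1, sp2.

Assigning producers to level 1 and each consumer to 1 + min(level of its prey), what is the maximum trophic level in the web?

Producers (level 1): sp7, sp2, sp1, sp3.
Following each consumer down to its lowest-level prey: sp2 → sp5 → sp9 (levels 1 through 3).
All prey of sp9 (sp5 2, sp12 2) are at level 2 or above, so sp9 is at level 1 + 2 = 3.
Every consumer has at least one prey at level 2 or below, so none exceeds level 3.

3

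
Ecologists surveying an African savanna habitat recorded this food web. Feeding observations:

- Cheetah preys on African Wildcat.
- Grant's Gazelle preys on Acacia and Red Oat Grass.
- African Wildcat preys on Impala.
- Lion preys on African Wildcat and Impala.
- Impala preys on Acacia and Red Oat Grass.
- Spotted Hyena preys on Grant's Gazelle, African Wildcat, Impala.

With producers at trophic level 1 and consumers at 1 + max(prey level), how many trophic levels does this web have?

4

Producers (level 1): Red Oat Grass, Acacia.
Red Oat Grass → Impala → African Wildcat → Lion gives Lion level 4.
No species has a prey at level 4, so no species reaches level 5.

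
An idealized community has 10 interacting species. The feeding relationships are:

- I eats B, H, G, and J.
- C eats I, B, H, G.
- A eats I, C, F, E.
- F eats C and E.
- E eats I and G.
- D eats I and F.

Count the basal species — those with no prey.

4

Basal species (no prey listed): G, B, H, J.
Count: 4.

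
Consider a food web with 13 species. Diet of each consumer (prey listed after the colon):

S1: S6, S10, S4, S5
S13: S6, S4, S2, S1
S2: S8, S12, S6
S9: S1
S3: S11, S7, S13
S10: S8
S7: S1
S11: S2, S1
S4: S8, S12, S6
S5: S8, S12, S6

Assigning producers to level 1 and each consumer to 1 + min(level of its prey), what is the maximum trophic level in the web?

Producers (level 1): S8, S12, S6.
Following each consumer down to its lowest-level prey: S6 → S13 → S3 (levels 1 through 3).
All prey of S3 (S13 2, S11 3, S7 3) are at level 2 or above, so S3 is at level 1 + 2 = 3.
Every consumer has at least one prey at level 2 or below, so none exceeds level 3.

3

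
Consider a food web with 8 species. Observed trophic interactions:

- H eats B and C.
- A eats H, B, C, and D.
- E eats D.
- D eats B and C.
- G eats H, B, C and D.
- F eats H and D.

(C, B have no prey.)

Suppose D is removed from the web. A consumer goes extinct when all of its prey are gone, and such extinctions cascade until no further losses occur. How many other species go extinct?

1

Remove D.
Round 1: E (all prey gone) → extinct.
No further losses. Total secondary extinctions: 1.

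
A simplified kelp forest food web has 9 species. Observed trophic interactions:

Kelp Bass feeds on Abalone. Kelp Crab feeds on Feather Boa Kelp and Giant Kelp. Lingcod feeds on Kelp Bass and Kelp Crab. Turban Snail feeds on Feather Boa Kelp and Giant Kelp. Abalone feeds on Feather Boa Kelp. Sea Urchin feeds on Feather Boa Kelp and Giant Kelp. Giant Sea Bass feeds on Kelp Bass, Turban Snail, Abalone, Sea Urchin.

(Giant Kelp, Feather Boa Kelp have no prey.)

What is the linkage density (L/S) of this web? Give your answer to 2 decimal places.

L/S = 1.56

There are L = 14 links among S = 9 species.
L/S = 14/9 = 1.5556 ≈ 1.56.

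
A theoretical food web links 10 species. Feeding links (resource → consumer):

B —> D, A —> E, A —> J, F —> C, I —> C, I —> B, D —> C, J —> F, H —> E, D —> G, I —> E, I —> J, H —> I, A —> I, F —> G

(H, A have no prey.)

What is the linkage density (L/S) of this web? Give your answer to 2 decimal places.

There are L = 15 links among S = 10 species.
L/S = 15/10 = 1.5000 ≈ 1.50.

L/S = 1.50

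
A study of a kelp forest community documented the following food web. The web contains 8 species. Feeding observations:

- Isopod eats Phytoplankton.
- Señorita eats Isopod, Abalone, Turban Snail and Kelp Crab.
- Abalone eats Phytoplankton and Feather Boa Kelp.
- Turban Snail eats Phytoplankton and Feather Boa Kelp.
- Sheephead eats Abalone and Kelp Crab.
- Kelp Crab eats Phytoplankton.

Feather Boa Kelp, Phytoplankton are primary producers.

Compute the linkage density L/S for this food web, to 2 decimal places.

L/S = 1.50

There are L = 12 links among S = 8 species.
L/S = 12/8 = 1.5000 ≈ 1.50.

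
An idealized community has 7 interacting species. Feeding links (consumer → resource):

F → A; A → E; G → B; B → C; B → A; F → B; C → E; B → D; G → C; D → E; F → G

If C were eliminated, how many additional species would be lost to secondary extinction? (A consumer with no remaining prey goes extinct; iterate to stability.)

0

Remove C.
Every predator of it retains at least one other prey: B still has D, A; G still has B.
No consumer loses all prey, so no secondary extinctions occur.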